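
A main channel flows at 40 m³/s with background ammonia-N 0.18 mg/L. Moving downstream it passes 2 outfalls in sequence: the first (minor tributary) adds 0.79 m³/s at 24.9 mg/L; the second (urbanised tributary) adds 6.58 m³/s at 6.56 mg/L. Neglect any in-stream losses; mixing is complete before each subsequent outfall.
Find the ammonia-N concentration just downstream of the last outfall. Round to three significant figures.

Below outfall 1: Q → 40.79 m³/s, C = (40.00·0.1800 + 0.7900·24.90)/40.79 = 0.6588 mg/L.
Below outfall 2: Q → 47.37 m³/s, C = (40.79·0.6588 + 6.580·6.560)/47.37 = 1.478 mg/L.

1.48 mg/L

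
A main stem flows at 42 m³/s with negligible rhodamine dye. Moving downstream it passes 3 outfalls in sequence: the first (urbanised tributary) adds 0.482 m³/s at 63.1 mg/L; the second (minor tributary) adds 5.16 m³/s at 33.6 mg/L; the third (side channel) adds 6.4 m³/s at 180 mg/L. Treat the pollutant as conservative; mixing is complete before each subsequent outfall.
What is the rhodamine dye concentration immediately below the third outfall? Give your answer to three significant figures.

25.1 mg/L

Below outfall 1: Q → 42.48 m³/s, C = (42.00·0 + 0.4820·63.10)/42.48 = 0.7159 mg/L.
Below outfall 2: Q → 47.64 m³/s, C = (42.48·0.7159 + 5.160·33.60)/47.64 = 4.278 mg/L.
Below outfall 3: Q → 54.04 m³/s, C = (47.64·4.278 + 6.400·180.0)/54.04 = 25.09 mg/L.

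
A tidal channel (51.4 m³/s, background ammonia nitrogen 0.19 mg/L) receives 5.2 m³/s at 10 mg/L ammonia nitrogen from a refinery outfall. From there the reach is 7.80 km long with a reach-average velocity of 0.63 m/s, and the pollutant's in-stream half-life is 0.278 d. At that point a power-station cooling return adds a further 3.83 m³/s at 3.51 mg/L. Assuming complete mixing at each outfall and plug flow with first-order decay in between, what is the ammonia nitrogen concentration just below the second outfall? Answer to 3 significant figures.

Mixed concentration C = ΣQC/ΣQ = (51.40·0.1900 + 5.200·10.00) / 56.60 = 61.77/56.60 = 1.091 mg/L; combined flow 56.60 m³/s.
Travel time t = 7.80·1000 / 0.63 = 12380 s = 3.439 h.
Half-life 0.278 d → k = ln 2 / 0.278 = 2.493 d⁻¹.
Applying C = C₀e^(−kt): 1.091 × 0.6996 = 0.7634 mg/L.
At the second outfall, C = (56.60·0.7634 + 3.830·3.510) / (56.60 + 3.830) = 0.9375 mg/L.

0.937 mg/L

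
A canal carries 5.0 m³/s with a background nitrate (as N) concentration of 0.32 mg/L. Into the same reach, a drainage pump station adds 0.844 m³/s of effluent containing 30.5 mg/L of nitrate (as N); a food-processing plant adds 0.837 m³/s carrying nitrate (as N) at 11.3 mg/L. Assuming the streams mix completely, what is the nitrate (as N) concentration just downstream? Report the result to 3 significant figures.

Mixed concentration C = ΣQC/ΣQ = (5.000·0.3200 + 0.8440·30.50 + 0.8370·11.30) / 6.681 = 36.80/6.681 = 5.508 mg/L.

5.51 mg/L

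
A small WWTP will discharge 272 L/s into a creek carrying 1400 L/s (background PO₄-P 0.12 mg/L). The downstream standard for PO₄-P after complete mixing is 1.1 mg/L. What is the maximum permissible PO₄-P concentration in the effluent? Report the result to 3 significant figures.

At the limit, (Qr·Cr + Qe·Cₑ)/(Qr + Qe) = 1.1:
Cₑ = (1672·1.1 − 1400·0.1200) / 272.0 = 6.144 mg/L.

6.14 mg/L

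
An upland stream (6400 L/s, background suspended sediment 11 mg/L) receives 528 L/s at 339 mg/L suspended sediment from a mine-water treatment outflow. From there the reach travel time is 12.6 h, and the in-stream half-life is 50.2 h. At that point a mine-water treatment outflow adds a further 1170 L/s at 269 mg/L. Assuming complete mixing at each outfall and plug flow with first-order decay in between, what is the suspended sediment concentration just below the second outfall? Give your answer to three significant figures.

Mass balance: C = (6400·11.00 + 528.0·339.0) / 6928 = 249400/6928 = 36.00 mg/L; combined flow 6928 L/s.
Half-life 50.2 h → k = ln 2 / 50.2 = 0.01381 h⁻¹ = 0.3314 d⁻¹.
After decay, C = 36.00 × e^(−kt) = 36.00 × 0.8403 = 30.25 mg/L.
Second outfall: C = (6928·30.25 + 1170·269.0)/8098 = 64.74 mg/L.

64.7 mg/L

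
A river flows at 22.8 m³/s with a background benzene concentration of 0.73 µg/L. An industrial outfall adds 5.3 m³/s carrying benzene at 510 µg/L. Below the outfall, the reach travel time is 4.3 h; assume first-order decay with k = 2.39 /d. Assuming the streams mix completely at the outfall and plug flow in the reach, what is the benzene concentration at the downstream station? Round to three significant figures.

63.1 µg/L

Mass balance: C = (22.80·0.7300 + 5.300·510.0) / 28.10 = 2720/28.10 = 96.78 µg/L.
First-order decay: C = 96.78·exp(−k·t) = 96.78·0.6517 = 63.07 µg/L.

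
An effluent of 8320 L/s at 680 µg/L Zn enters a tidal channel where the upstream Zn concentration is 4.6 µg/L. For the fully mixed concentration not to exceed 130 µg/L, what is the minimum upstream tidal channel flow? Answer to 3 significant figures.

Set C_mix = 130: (Q·4.600 + 8320·680.0) / (Q + 8320) = 130
→ Q = 8320·(680.0 − 130)/(130 − 4.600) = 36490 L/s.

36500 L/s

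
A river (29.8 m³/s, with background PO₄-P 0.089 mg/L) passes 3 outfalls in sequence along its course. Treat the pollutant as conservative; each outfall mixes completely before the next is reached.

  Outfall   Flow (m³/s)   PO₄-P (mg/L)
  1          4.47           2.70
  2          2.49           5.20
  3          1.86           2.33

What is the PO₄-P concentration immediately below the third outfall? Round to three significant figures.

0.829 mg/L

After outfall 1: Q = 29.80 + 4.470 = 34.27 m³/s; C = (29.80·0.08900 + 4.470·2.700)/34.27 = 0.4296 mg/L.
After outfall 2: Q = 34.27 + 2.490 = 36.76 m³/s; C = (34.27·0.4296 + 2.490·5.200)/36.76 = 0.7527 mg/L.
After outfall 3: Q = 36.76 + 1.860 = 38.62 m³/s; C = (36.76·0.7527 + 1.860·2.330)/38.62 = 0.8287 mg/L.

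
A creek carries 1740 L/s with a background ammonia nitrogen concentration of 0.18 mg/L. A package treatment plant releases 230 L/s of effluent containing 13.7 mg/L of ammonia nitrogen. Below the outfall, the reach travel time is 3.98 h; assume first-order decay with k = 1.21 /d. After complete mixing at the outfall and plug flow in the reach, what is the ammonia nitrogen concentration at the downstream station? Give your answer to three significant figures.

1.44 mg/L

After mixing, C = (1740·0.1800 + 230.0·13.70) / 1970 = 3464/1970 = 1.758 mg/L.
First-order decay: C = 1.758·exp(−k·t) = 1.758·0.8182 = 1.439 mg/L.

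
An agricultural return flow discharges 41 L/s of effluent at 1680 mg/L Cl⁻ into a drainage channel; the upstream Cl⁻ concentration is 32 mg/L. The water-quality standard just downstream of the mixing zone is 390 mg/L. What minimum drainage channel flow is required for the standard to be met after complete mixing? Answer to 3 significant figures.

148 L/s

Set C_mix = 390: (Q·32.00 + 41.00·1680) / (Q + 41.00) = 390
→ Q = 41.00·(1680 − 390)/(390 − 32.00) = 147.7 L/s.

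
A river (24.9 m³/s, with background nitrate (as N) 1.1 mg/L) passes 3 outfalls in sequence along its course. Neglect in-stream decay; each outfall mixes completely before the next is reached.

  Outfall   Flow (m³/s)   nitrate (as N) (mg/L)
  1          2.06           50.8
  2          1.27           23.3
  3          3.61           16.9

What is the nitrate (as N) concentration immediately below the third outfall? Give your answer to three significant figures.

After outfall 1: Q = 24.90 + 2.060 = 26.96 m³/s; C = (24.90·1.100 + 2.060·50.80)/26.96 = 4.898 mg/L.
After outfall 2: Q = 26.96 + 1.270 = 28.23 m³/s; C = (26.96·4.898 + 1.270·23.30)/28.23 = 5.725 mg/L.
After outfall 3: Q = 28.23 + 3.610 = 31.84 m³/s; C = (28.23·5.725 + 3.610·16.90)/31.84 = 6.992 mg/L.

6.99 mg/L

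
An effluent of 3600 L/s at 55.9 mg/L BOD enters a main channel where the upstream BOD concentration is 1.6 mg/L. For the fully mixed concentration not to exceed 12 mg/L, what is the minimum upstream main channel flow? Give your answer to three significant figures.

15200 L/s

Set C_mix = 12: (Q·1.600 + 3600·55.90) / (Q + 3600) = 12
→ Q = 3600·(55.90 − 12)/(12 − 1.600) = 15200 L/s.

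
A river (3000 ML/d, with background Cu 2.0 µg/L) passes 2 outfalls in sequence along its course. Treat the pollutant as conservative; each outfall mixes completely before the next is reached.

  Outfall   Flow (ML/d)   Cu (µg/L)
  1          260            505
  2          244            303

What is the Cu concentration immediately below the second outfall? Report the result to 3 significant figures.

After outfall 1: Q = 3000 + 260.0 = 3260 ML/d; C = (3000·2.000 + 260.0·505.0)/3260 = 42.12 µg/L.
After outfall 2: Q = 3260 + 244.0 = 3504 ML/d; C = (3260·42.12 + 244.0·303.0)/3504 = 60.28 µg/L.

60.3 µg/L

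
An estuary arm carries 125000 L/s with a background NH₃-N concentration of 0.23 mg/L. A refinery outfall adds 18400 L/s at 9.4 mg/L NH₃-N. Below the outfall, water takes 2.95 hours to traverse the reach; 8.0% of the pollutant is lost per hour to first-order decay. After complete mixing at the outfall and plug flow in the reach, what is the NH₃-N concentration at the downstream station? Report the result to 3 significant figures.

1.10 mg/L

Mixed concentration C = ΣQC/ΣQ = (125000·0.2300 + 18400·9.400) / 143400 = 201700/143400 = 1.407 mg/L.
8.0%/h lost → k = −ln(1 − 0.08) = 0.08338 h⁻¹.
Decay over the reach: 1.407·exp(−kt) = 1.407·0.7819 = 1.100 mg/L.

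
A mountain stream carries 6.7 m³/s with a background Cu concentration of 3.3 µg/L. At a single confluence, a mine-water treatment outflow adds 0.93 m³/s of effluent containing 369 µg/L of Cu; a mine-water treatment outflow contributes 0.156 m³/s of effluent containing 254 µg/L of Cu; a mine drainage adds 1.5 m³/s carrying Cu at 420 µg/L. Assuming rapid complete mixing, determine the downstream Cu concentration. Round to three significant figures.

After mixing, C = (6.700·3.300 + 0.9300·369.0 + 0.1560·254.0 + 1.500·420.0) / 9.286 = 1035/9.286 = 111.4 µg/L.

111 µg/L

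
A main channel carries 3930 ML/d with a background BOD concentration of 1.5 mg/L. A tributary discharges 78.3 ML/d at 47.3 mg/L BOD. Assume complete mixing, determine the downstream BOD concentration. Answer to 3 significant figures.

Flow-weighted average: C = (3930·1.500 + 78.30·47.30) / 4008 = 9599/4008 = 2.395 mg/L.

2.39 mg/L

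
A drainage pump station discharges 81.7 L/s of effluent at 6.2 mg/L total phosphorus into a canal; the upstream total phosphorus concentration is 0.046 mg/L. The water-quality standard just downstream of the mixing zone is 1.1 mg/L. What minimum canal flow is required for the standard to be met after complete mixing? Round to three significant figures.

Set C_mix = 1.1: (Q·0.04600 + 81.70·6.200) / (Q + 81.70) = 1.1
→ Q = 81.70·(6.200 − 1.1)/(1.1 − 0.04600) = 395.3 L/s.

395 L/s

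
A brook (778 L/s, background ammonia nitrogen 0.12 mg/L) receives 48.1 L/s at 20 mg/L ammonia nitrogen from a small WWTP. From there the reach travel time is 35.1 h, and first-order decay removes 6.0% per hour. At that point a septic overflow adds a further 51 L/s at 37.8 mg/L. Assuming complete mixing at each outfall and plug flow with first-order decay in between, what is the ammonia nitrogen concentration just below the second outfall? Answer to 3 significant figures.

Conservation of mass: C = (778.0·0.1200 + 48.10·20.00) / 826.1 = 1055/826.1 = 1.278 mg/L; combined flow 826.1 L/s.
6.0%/h lost → k = −ln(1 − 0.06) = 0.06188 h⁻¹.
Decay over the reach: 1.278·exp(−kt) = 1.278·0.1140 = 0.1456 mg/L.
Second outfall: C = (826.1·0.1456 + 51.00·37.80)/877.1 = 2.335 mg/L.

2.34 mg/L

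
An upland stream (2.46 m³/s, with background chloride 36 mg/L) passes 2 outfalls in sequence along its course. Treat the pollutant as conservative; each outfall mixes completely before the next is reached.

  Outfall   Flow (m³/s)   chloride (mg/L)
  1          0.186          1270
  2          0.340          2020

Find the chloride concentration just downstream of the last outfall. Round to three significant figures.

339 mg/L

After outfall 1: Q = 2.460 + 0.1860 = 2.646 m³/s; C = (2.460·36.00 + 0.1860·1270)/2.646 = 122.7 mg/L.
After outfall 2: Q = 2.646 + 0.3400 = 2.986 m³/s; C = (2.646·122.7 + 0.3400·2020)/2.986 = 338.8 mg/L.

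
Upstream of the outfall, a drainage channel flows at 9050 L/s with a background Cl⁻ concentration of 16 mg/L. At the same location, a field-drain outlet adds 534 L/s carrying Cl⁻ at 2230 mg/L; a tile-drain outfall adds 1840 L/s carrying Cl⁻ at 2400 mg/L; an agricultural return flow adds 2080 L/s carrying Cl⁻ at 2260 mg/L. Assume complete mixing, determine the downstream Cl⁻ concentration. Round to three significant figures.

774 mg/L

After mixing, C = (9050·16.00 + 534.0·2230 + 1840·2400 + 2080·2260) / 13500 = 10450000/13500 = 774.0 mg/L.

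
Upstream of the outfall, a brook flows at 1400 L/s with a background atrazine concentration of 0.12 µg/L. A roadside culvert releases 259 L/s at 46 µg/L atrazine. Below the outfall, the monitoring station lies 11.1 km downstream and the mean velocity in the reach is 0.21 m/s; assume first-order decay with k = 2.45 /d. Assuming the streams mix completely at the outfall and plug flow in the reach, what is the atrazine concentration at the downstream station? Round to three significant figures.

1.63 µg/L

Flow-weighted average: C = (1400·0.1200 + 259.0·46.00) / 1659 = 12080/1659 = 7.283 µg/L.
Travel time t = 11.1·1000 / 0.21 = 52860 s = 14.68 h.
First-order decay: C = 7.283·exp(−k·t) = 7.283·0.2234 = 1.627 µg/L.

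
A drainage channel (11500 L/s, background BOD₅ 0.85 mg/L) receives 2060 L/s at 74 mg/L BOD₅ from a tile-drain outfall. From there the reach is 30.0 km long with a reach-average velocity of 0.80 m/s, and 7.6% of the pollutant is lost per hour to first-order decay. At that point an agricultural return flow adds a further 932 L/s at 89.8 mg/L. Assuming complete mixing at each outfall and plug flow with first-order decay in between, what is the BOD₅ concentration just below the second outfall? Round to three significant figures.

10.7 mg/L

Mass balance: C = (11500·0.8500 + 2060·74.00) / 13560 = 162200/13560 = 11.96 mg/L; combined flow 13560 L/s.
Travel time t = 30.0·1000 / 0.80 = 37500 s = 10.42 h.
7.6%/h lost → k = −ln(1 − 0.076) = 0.07904 h⁻¹.
First-order decay: C = 11.96·exp(−k·t) = 11.96·0.4390 = 5.251 mg/L.
At the second outfall, C = (13560·5.251 + 932.0·89.80) / (13560 + 932.0) = 10.69 mg/L.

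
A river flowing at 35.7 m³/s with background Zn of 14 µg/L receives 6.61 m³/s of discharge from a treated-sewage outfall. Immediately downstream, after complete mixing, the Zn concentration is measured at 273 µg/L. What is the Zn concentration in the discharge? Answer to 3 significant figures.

1670 µg/L

Mass balance: 35.70·14.00 + 6.610·Cₑ = 42.31·273.0
→ Cₑ = (42.31·273.0 − 35.70·14.00) / 6.610 = 1672 µg/L.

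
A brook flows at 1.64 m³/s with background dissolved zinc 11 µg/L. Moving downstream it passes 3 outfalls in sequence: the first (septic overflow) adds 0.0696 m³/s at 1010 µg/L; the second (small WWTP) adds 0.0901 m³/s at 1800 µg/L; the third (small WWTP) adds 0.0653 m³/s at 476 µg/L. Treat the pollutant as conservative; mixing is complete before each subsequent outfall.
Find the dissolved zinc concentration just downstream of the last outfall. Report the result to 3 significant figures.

151 µg/L

After outfall 1: Q = 1.640 + 0.06960 = 1.710 m³/s; C = (1.640·11.00 + 0.06960·1010)/1.710 = 51.67 µg/L.
After outfall 2: Q = 1.710 + 0.09010 = 1.800 m³/s; C = (1.710·51.67 + 0.09010·1800)/1.800 = 139.2 µg/L.
After outfall 3: Q = 1.800 + 0.06530 = 1.865 m³/s; C = (1.800·139.2 + 0.06530·476.0)/1.865 = 151.0 µg/L.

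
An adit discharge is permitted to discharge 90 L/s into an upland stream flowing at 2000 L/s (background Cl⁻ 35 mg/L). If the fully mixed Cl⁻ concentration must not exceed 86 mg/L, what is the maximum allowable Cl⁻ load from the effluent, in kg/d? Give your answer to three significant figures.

Mass balance at the limit: 2000·35.00 + 90.00·Cₑ = 2090·86 → Cₑ = 1219 mg/L.
90.00 L/s = 0.09000 m³/s. Load = 0.09000 m³/s × 1219 g/m³ × 86 400 s/d = 9482 kg/d.

9480 kg/d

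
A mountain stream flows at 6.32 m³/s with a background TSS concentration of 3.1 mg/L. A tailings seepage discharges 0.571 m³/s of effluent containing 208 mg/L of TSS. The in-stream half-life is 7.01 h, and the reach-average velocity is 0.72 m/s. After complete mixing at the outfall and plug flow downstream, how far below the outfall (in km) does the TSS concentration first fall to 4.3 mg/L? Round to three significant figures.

40.4 km

Mass balance: C = (6.320·3.100 + 0.5710·208.0) / 6.891 = 138.4/6.891 = 20.08 mg/L.
Half-life 7.01 h → k = ln 2 / 7.01 = 0.09888 h⁻¹ = 2.373 d⁻¹.
Set 20.08·exp(−k·t) = 4.3 → t = ln(20.08/4.3)/k = 56110 s = 15.58 h.
Distance = v·t = 0.72·56110 = 40400 m = 40.40 km.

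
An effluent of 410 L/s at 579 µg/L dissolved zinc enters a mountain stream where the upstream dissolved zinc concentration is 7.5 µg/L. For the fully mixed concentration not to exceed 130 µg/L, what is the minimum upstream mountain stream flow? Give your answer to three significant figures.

1500 L/s

Set C_mix = 130: (Q·7.500 + 410.0·579.0) / (Q + 410.0) = 130
→ Q = 410.0·(579.0 − 130)/(130 − 7.500) = 1503 L/s.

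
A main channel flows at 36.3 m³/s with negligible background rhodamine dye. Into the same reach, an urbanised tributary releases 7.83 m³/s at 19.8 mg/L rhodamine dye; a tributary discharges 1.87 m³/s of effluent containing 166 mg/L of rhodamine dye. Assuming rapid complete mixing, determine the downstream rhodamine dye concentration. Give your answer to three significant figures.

Mass balance: C = (36.30·0 + 7.830·19.80 + 1.870·166.0) / 46.00 = 465.5/46.00 = 10.12 mg/L.

10.1 mg/L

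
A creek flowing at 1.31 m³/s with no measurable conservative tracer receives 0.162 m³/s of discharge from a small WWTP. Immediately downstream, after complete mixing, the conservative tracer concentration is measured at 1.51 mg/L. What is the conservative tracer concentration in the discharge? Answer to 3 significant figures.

13.7 mg/L

Mass balance: 1.310·0 + 0.1620·Cₑ = 1.472·1.510
→ Cₑ = (1.472·1.510 − 1.310·0) / 0.1620 = 13.72 mg/L.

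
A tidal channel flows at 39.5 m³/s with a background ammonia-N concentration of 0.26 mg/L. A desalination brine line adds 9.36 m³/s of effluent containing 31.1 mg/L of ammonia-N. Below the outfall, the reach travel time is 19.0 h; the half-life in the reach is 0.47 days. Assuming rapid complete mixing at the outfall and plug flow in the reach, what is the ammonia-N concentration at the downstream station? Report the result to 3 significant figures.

Conservation of mass: C = (39.50·0.2600 + 9.360·31.10) / 48.86 = 301.4/48.86 = 6.168 mg/L.
Half-life 0.47 d → k = ln 2 / 0.47 = 1.475 d⁻¹.
After decay, C = 6.168 × e^(−kt) = 6.168 × 0.3111 = 1.919 mg/L.

1.92 mg/L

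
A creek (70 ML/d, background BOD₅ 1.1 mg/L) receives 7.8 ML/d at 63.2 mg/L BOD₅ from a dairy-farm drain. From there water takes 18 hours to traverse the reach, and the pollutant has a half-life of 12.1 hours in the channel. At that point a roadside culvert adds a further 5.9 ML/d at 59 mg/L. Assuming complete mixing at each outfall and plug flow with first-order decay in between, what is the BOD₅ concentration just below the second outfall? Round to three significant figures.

Mixed concentration C = ΣQC/ΣQ = (70.00·1.100 + 7.800·63.20) / 77.80 = 570.0/77.80 = 7.326 mg/L; combined flow 77.80 ML/d.
Half-life 12.1 h → k = ln 2 / 12.1 = 0.05728 h⁻¹ = 1.375 d⁻¹.
Decay over the reach: 7.326·exp(−kt) = 7.326·0.3566 = 2.612 mg/L.
At the second outfall, C = (77.80·2.612 + 5.900·59.00) / (77.80 + 5.900) = 6.587 mg/L.

6.59 mg/L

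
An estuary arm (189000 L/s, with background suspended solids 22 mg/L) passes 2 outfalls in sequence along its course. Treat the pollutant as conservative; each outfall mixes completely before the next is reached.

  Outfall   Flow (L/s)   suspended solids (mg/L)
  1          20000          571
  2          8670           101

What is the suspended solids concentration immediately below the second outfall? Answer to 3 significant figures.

Below outfall 1: Q → 209000 L/s, C = (189000·22.00 + 20000·571.0)/209000 = 74.54 mg/L.
Below outfall 2: Q → 217700 L/s, C = (209000·74.54 + 8670·101.0)/217700 = 75.59 mg/L.

75.6 mg/L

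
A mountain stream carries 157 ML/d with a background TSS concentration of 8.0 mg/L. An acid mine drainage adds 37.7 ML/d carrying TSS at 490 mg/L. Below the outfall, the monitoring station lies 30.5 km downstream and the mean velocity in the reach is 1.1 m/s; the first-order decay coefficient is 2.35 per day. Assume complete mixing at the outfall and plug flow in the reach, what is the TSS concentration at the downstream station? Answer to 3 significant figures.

47.7 mg/L

Conservation of mass: C = (157.0·8.000 + 37.70·490.0) / 194.7 = 19730/194.7 = 101.3 mg/L.
Travel time t = 30.5·1000 / 1.1 = 27730 s = 7.702 h.
After decay, C = 101.3 × e^(−kt) = 101.3 × 0.4704 = 47.67 mg/L.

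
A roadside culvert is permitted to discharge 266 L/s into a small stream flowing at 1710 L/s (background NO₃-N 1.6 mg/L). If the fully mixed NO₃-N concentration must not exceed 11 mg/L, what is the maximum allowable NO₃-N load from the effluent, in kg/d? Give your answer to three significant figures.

Mass balance at the limit: 1710·1.600 + 266.0·Cₑ = 1976·11 → Cₑ = 71.43 mg/L.
266.0 L/s = 0.2660 m³/s. Load = 0.2660 m³/s × 71.43 g/m³ × 86 400 s/d = 1642 kg/d.

1640 kg/d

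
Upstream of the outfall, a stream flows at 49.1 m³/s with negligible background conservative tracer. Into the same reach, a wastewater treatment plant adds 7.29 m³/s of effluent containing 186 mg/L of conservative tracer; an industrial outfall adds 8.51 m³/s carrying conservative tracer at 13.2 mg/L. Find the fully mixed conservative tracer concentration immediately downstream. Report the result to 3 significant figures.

22.6 mg/L

Flow-weighted average: C = (49.10·0 + 7.290·186.0 + 8.510·13.20) / 64.90 = 1468/64.90 = 22.62 mg/L.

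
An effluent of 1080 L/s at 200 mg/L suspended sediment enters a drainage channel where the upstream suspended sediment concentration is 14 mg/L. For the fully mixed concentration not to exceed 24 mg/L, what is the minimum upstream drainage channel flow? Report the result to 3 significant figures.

19000 L/s

Set C_mix = 24: (Q·14.00 + 1080·200.0) / (Q + 1080) = 24
→ Q = 1080·(200.0 − 24)/(24 − 14.00) = 19010 L/s.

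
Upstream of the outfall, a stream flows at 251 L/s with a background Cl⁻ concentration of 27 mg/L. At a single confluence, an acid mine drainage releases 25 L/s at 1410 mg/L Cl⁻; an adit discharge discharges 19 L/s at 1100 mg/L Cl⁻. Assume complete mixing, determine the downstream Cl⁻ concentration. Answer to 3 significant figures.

213 mg/L

Mixed concentration C = ΣQC/ΣQ = (251.0·27.00 + 25.00·1410 + 19.00·1100) / 295.0 = 62930/295.0 = 213.3 mg/L.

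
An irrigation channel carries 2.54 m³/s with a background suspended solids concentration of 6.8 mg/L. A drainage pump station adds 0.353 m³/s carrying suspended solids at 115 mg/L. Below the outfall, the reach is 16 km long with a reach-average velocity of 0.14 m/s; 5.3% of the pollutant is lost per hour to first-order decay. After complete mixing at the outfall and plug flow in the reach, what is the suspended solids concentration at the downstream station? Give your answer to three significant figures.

Mass balance: C = (2.540·6.800 + 0.3530·115.0) / 2.893 = 57.87/2.893 = 20.00 mg/L.
Travel time t = 16·1000 / 0.14 = 114300 s = 31.75 h.
5.3%/h lost → k = −ln(1 − 0.053) = 0.05446 h⁻¹.
After decay, C = 20.00 × e^(−kt) = 20.00 × 0.1775 = 3.550 mg/L.

3.55 mg/L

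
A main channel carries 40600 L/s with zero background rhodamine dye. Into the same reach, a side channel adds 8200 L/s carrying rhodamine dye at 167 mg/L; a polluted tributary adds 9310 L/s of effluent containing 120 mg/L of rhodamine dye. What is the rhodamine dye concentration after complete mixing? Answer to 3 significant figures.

Flow-weighted average: C = (40600·0 + 8200·167.0 + 9310·120.0) / 58110 = 2487000/58110 = 42.79 mg/L.

42.8 mg/L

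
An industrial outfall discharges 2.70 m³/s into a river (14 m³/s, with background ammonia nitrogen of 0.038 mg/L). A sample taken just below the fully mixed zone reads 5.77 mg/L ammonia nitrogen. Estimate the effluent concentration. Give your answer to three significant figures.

35.5 mg/L

Mass balance: 14.00·0.03800 + 2.700·Cₑ = 16.70·5.770
→ Cₑ = (16.70·5.770 − 14.00·0.03800) / 2.700 = 35.49 mg/L.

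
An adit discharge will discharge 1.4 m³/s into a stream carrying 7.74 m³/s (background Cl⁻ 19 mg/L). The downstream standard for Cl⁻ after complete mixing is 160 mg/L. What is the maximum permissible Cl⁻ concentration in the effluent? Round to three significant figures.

940 mg/L

At the limit, (Qr·Cr + Qe·Cₑ)/(Qr + Qe) = 160:
Cₑ = (9.140·160 − 7.740·19.00) / 1.400 = 939.5 mg/L.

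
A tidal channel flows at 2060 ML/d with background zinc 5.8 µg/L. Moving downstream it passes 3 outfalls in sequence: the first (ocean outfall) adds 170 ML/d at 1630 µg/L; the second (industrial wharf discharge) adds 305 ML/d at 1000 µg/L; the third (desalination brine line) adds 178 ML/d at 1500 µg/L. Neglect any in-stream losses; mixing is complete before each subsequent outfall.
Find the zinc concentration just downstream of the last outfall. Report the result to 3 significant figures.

317 µg/L

Outfall 1: combined Q = 2230 ML/d; C = (2060·5.800 + 170.0·1630)/2230 = 129.6 µg/L.
Outfall 2: combined Q = 2535 ML/d; C = (2230·129.6 + 305.0·1000)/2535 = 234.3 µg/L.
Outfall 3: combined Q = 2713 ML/d; C = (2535·234.3 + 178.0·1500)/2713 = 317.4 µg/L.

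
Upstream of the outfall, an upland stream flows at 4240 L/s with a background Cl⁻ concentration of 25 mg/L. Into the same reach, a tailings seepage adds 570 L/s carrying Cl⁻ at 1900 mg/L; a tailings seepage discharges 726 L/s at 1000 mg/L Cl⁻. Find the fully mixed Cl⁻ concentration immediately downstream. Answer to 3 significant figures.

346 mg/L

Flow-weighted average: C = (4240·25.00 + 570.0·1900 + 726.0·1000) / 5536 = 1915000/5536 = 345.9 mg/L.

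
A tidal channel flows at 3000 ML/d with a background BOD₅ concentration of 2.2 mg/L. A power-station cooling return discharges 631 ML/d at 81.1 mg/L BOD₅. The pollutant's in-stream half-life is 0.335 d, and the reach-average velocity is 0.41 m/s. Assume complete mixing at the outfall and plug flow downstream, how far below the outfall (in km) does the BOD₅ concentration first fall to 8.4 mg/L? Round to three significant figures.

Conservation of mass: C = (3000·2.200 + 631.0·81.10) / 3631 = 57770/3631 = 15.91 mg/L.
Half-life 0.335 d → k = ln 2 / 0.335 = 2.069 d⁻¹.
Set 15.91·exp(−k·t) = 8.4 → t = ln(15.91/8.4)/k = 26670 s = 7.410 h.
Distance = v·t = 0.41·26670 = 10940 m = 10.94 km.

10.9 km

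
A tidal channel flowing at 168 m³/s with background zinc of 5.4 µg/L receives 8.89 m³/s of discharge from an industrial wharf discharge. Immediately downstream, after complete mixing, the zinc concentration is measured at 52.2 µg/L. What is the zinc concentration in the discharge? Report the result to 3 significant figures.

Mass balance: 168.0·5.400 + 8.890·Cₑ = 176.9·52.20
→ Cₑ = (176.9·52.20 − 168.0·5.400) / 8.890 = 936.6 µg/L.

937 µg/L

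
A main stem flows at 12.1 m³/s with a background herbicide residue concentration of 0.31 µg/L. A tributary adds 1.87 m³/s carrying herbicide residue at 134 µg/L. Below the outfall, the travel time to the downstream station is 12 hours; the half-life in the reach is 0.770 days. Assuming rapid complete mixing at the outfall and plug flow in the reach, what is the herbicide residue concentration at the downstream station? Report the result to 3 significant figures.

Mixed concentration C = ΣQC/ΣQ = (12.10·0.3100 + 1.870·134.0) / 13.97 = 254.3/13.97 = 18.21 µg/L.
Half-life 0.770 d → k = ln 2 / 0.770 = 0.9002 d⁻¹.
First-order decay: C = 18.21·exp(−k·t) = 18.21·0.6376 = 11.61 µg/L.

11.6 µg/L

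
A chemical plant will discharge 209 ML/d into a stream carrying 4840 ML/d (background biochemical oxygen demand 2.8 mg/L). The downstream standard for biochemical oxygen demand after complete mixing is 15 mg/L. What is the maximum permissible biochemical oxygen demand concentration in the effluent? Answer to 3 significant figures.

298 mg/L

At the limit, (Qr·Cr + Qe·Cₑ)/(Qr + Qe) = 15:
Cₑ = (5049·15 − 4840·2.800) / 209.0 = 297.5 mg/L.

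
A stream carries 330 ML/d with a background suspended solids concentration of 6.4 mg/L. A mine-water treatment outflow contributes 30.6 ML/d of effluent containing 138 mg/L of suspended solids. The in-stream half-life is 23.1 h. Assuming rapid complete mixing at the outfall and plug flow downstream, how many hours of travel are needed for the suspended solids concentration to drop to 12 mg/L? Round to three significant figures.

Mass balance: C = (330.0·6.400 + 30.60·138.0) / 360.6 = 6335/360.6 = 17.57 mg/L.
Half-life 23.1 h → k = ln 2 / 23.1 = 0.03001 h⁻¹ = 0.7202 d⁻¹.
17.57·exp(−k·t) = 12 → t = ln(17.57/12)/k = 45730 s = 12.70 h.

12.7 h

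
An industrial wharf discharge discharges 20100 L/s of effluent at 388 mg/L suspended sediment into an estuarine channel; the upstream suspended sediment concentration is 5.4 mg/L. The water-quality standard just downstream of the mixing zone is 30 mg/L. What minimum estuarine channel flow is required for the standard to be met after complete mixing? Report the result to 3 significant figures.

293000 L/s

Set C_mix = 30: (Q·5.400 + 20100·388.0) / (Q + 20100) = 30
→ Q = 20100·(388.0 − 30)/(30 − 5.400) = 292500 L/s.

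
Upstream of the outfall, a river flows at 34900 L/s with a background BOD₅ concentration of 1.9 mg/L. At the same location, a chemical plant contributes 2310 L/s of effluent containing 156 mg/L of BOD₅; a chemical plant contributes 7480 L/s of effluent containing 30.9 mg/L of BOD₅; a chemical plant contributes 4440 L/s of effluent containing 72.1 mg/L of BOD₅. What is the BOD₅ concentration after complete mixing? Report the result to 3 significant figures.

Mass balance: C = (34900·1.900 + 2310·156.0 + 7480·30.90 + 4440·72.10) / 49130 = 977900/49130 = 19.90 mg/L.

19.9 mg/L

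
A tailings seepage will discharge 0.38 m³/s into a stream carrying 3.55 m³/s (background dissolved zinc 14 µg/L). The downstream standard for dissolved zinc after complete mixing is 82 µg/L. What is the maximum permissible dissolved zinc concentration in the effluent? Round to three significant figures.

717 µg/L

At the limit, (Qr·Cr + Qe·Cₑ)/(Qr + Qe) = 82:
Cₑ = (3.930·82 − 3.550·14.00) / 0.3800 = 717.3 µg/L.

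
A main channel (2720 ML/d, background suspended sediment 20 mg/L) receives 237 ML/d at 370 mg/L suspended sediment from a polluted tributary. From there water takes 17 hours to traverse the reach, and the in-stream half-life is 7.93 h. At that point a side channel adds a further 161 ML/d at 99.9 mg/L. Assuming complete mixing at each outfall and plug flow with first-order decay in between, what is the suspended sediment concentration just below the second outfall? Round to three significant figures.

After mixing, C = (2720·20.00 + 237.0·370.0) / 2957 = 142100/2957 = 48.05 mg/L; combined flow 2957 ML/d.
Half-life 7.93 h → k = ln 2 / 7.93 = 0.08741 h⁻¹ = 2.098 d⁻¹.
After decay, C = 48.05 × e^(−kt) = 48.05 × 0.2263 = 10.87 mg/L.
Second outfall: C = (2957·10.87 + 161.0·99.90)/3118 = 15.47 mg/L.

15.5 mg/L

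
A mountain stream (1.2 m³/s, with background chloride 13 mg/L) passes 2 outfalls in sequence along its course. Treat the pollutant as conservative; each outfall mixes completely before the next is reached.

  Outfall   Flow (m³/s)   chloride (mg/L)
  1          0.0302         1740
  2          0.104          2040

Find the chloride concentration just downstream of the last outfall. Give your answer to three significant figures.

After outfall 1: Q = 1.200 + 0.03020 = 1.230 m³/s; C = (1.200·13.00 + 0.03020·1740)/1.230 = 55.40 mg/L.
After outfall 2: Q = 1.230 + 0.1040 = 1.334 m³/s; C = (1.230·55.40 + 0.1040·2040)/1.334 = 210.1 mg/L.

210 mg/L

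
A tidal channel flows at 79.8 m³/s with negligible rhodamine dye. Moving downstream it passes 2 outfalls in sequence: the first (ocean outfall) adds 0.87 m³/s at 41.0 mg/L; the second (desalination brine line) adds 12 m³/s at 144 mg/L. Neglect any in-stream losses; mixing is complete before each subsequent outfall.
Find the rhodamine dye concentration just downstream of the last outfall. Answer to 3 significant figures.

Outfall 1: combined Q = 80.67 m³/s; C = (79.80·0 + 0.8700·41.00)/80.67 = 0.4422 mg/L.
Outfall 2: combined Q = 92.67 m³/s; C = (80.67·0.4422 + 12.00·144.0)/92.67 = 19.03 mg/L.

19.0 mg/L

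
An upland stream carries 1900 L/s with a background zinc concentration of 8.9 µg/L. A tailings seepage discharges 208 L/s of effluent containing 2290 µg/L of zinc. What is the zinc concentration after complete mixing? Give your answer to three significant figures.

Mixed concentration C = ΣQC/ΣQ = (1900·8.900 + 208.0·2290) / 2108 = 493200/2108 = 234.0 µg/L.

234 µg/L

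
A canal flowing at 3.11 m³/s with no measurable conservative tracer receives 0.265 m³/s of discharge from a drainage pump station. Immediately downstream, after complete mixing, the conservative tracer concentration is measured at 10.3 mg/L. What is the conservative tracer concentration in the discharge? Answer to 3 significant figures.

131 mg/L

Mass balance: 3.110·0 + 0.2650·Cₑ = 3.375·10.30
→ Cₑ = (3.375·10.30 − 3.110·0) / 0.2650 = 131.2 mg/L.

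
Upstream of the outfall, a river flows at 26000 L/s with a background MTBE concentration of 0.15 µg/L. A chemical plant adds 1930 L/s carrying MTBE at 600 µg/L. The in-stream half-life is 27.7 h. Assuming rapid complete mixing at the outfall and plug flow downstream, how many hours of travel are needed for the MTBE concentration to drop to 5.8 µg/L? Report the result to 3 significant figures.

78.7 h

Mixed concentration C = ΣQC/ΣQ = (26000·0.1500 + 1930·600.0) / 27930 = 1162000/27930 = 41.60 µg/L.
Half-life 27.7 h → k = ln 2 / 27.7 = 0.02502 h⁻¹ = 0.6006 d⁻¹.
41.60·exp(−k·t) = 5.8 → t = ln(41.60/5.8)/k = 283500 s = 78.74 h.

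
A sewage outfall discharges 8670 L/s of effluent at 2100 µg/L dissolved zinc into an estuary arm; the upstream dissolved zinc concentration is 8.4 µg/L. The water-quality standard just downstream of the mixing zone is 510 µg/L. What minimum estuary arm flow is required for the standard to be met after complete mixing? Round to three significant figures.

Set C_mix = 510: (Q·8.400 + 8670·2100) / (Q + 8670) = 510
→ Q = 8670·(2100 − 510)/(510 − 8.400) = 27480 L/s.

27500 L/s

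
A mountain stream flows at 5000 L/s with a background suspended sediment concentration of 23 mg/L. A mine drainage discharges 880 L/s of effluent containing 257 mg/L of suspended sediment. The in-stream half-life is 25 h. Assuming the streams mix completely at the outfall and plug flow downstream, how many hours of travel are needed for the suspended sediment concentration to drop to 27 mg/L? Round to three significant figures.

27.6 h

Mass balance: C = (5000·23.00 + 880.0·257.0) / 5880 = 341200/5880 = 58.02 mg/L.
Half-life 25 h → k = ln 2 / 25 = 0.02773 h⁻¹ = 0.6654 d⁻¹.
58.02·exp(−k·t) = 27 → t = ln(58.02/27)/k = 99320 s = 27.59 h.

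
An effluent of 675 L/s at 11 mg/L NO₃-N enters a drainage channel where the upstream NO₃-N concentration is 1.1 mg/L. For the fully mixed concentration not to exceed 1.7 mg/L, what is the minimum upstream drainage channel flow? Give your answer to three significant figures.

10500 L/s

Set C_mix = 1.7: (Q·1.100 + 675.0·11.00) / (Q + 675.0) = 1.7
→ Q = 675.0·(11.00 − 1.7)/(1.7 − 1.100) = 10460 L/s.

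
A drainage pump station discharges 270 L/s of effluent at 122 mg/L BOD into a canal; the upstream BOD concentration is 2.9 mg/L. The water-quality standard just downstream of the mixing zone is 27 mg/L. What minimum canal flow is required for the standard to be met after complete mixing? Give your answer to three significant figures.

1060 L/s

Set C_mix = 27: (Q·2.900 + 270.0·122.0) / (Q + 270.0) = 27
→ Q = 270.0·(122.0 − 27)/(27 − 2.900) = 1064 L/s.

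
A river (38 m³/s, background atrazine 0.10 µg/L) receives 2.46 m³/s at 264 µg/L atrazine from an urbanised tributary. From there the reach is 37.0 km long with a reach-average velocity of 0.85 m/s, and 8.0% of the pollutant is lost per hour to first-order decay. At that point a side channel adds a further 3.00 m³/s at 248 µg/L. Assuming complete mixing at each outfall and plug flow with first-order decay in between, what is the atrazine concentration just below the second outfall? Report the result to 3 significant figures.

22.6 µg/L

Mass balance: C = (38.00·0.1000 + 2.460·264.0) / 40.46 = 653.2/40.46 = 16.15 µg/L; combined flow 40.46 m³/s.
Travel time t = 37.0·1000 / 0.85 = 43530 s = 12.09 h.
8.0%/h lost → k = −ln(1 − 0.08) = 0.08338 h⁻¹.
Decay over the reach: 16.15·exp(−kt) = 16.15·0.3649 = 5.891 µg/L.
Second outfall: C = (40.46·5.891 + 3.000·248.0)/43.46 = 22.60 µg/L.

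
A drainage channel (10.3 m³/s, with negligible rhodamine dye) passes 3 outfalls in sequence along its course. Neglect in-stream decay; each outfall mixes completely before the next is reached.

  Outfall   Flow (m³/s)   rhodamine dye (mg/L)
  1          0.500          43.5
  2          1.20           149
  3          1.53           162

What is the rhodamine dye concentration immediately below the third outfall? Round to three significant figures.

33.1 mg/L

After outfall 1: Q = 10.30 + 0.5000 = 10.80 m³/s; C = (10.30·0 + 0.5000·43.50)/10.80 = 2.014 mg/L.
After outfall 2: Q = 10.80 + 1.200 = 12.00 m³/s; C = (10.80·2.014 + 1.200·149.0)/12.00 = 16.71 mg/L.
After outfall 3: Q = 12.00 + 1.530 = 13.53 m³/s; C = (12.00·16.71 + 1.530·162.0)/13.53 = 33.14 mg/L.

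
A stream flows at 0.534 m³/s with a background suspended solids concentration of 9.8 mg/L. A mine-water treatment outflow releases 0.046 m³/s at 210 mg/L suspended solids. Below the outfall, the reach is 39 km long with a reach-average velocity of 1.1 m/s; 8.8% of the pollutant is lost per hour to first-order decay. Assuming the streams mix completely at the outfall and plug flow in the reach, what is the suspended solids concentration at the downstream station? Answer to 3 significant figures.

Mixed concentration C = ΣQC/ΣQ = (0.5340·9.800 + 0.04600·210.0) / 0.5800 = 14.89/0.5800 = 25.68 mg/L.
Travel time t = 39·1000 / 1.1 = 35450 s = 9.848 h.
8.8%/h lost → k = −ln(1 − 0.088) = 0.09212 h⁻¹.
First-order decay: C = 25.68·exp(−k·t) = 25.68·0.4037 = 10.37 mg/L.

10.4 mg/L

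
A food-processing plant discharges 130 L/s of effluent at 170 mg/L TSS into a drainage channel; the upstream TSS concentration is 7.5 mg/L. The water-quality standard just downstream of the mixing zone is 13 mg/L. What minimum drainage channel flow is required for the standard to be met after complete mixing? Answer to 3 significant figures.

3710 L/s

Set C_mix = 13: (Q·7.500 + 130.0·170.0) / (Q + 130.0) = 13
→ Q = 130.0·(170.0 − 13)/(13 − 7.500) = 3711 L/s.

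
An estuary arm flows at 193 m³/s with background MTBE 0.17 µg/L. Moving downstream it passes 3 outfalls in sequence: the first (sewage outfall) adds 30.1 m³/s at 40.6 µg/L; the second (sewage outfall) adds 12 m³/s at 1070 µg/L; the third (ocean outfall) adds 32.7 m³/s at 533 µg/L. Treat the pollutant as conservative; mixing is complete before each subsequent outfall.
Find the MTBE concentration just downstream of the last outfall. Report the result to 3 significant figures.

118 µg/L

Outfall 1: combined Q = 223.1 m³/s; C = (193.0·0.1700 + 30.10·40.60)/223.1 = 5.625 µg/L.
Outfall 2: combined Q = 235.1 m³/s; C = (223.1·5.625 + 12.00·1070)/235.1 = 59.95 µg/L.
Outfall 3: combined Q = 267.8 m³/s; C = (235.1·59.95 + 32.70·533.0)/267.8 = 117.7 µg/L.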